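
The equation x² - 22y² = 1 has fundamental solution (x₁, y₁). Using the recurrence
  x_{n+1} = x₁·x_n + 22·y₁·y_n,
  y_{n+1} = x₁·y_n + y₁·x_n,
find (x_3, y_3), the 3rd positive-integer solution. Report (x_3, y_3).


Step 1: Find the fundamental solution (x₁, y₁) of x² - 22y² = 1.
  Expand √22 as a continued fraction. a₀ = ⌊√22⌋ = 4; iterate m_{k+1} = d_k·a_k − m_k, d_{k+1} = (22 − m_{k+1}²)/d_k, a_{k+1} = ⌊(a₀ + m_{k+1})/d_{k+1}⌋ (starting m₀ = 0, d₀ = 1), with convergents p_k = a_k·p_{k-1} + p_{k-2}, q_k = a_k·q_{k-1} + q_{k-2} (p₋₁ = 1, q₋₁ = 0):
  k = 0: a₀ = 4; p₀/q₀ = 4/1; p₀² − 22·q₀² = 16 − 22 = -6.
  k = 1: m = 4, d = 6, a = ⌊(4 + 4)/6⌋ = 1; p/q = (1·4 + 1)/(1·1 + 0) = 5/1; p² − 22·q² = 25 − 22 = 3.
  k = 2: m = 2, d = 3, a = ⌊(4 + 2)/3⌋ = 2; p/q = (2·5 + 4)/(2·1 + 1) = 14/3; p² − 22·q² = 196 − 198 = -2.
  k = 3: m = 4, d = 2, a = ⌊(4 + 4)/2⌋ = 4; p/q = (4·14 + 5)/(4·3 + 1) = 61/13; p² − 22·q² = 3721 − 3718 = 3.
  k = 4: m = 4, d = 3, a = ⌊(4 + 4)/3⌋ = 2; p/q = (2·61 + 14)/(2·13 + 3) = 136/29; p² − 22·q² = 18496 − 18502 = -6.
  k = 5: m = 2, d = 6, a = ⌊(4 + 2)/6⌋ = 1; p/q = (1·136 + 61)/(1·29 + 13) = 197/42; p² − 22·q² = 38809 − 38808 = 1.
  The first convergent with p² − 22·q² = 1 gives the fundamental solution (x₁, y₁) = (197, 42).
Step 2: Apply the recurrence (x_{n+1}, y_{n+1}) = (x₁x_n + 22y₁y_n, x₁y_n + y₁x_n) repeatedly.
  From (x_1, y_1) = (197, 42): x_2 = 197·197 + 22·42·42 = 77617; y_2 = 197·42 + 42·197 = 16548.
  From (x_2, y_2) = (77617, 16548): x_3 = 197·77617 + 22·42·16548 = 30580901; y_3 = 197·16548 + 42·77617 = 6519870.
Step 3: Verify x_3² - 22·y_3² = 935191505971801 - 935191505971800 = 1 (should be 1). ✓

(x_1, y_1) = (197, 42); (x_3, y_3) = (30580901, 6519870).


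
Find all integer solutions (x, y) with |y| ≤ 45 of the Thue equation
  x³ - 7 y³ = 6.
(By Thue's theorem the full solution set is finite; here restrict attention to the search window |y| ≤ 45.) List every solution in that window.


The equation is x³ - 7y³ = 6. For fixed y, x³ = 7·y³ + 6, so a solution requires the RHS to be a perfect cube.
Strategy: iterate y from -45 to 45, compute RHS = 7·y³ + 6, and check whether it is a (positive or negative) perfect cube.
Check small values of y:
  y = 0: RHS = 6 is not a perfect cube.
  y = 1: RHS = 13 is not a perfect cube.
  y = -1: RHS = -1 = (-1)³ ⇒ x = -1 works.
  y = 2: RHS = 62 is not a perfect cube.
  y = -2: RHS = -50 is not a perfect cube.
  y = 3: RHS = 195 is not a perfect cube.
  y = -3: RHS = -183 is not a perfect cube.
Continuing the search up to |y| = 45 finds no further solutions beyond those listed.
Collected solutions: (-1, -1).

Solutions (with |y| ≤ 45): (-1, -1).


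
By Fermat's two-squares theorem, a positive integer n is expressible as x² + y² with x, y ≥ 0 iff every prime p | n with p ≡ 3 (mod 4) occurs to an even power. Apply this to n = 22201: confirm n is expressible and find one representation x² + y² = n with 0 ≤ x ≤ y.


Step 1: Factor n = 22201 = 149^2.
Step 2: Check the mod-4 condition on each prime factor: 149 ≡ 1 (mod 4), exponent 2.
All primes ≡ 3 (mod 4) appear to even exponent (or don't appear), so by the two-squares theorem n IS expressible as a sum of two squares.
Step 3: Build a representation. Here n = 149 · 149 is a product of primes ≡ 1 (mod 4). Each prime p ≡ 1 (mod 4) is itself a sum of two squares; find a² by testing p − a² for a perfect square:
  149: 149 − 1² = 148, 149 − 2² = 145, 149 − 3² = 140, 149 − 4² = 133, 149 − 5² = 124, 149 − 6² = 113, 149 − 7² = 100 = 10² ⇒ 149 = 7² + 10².
  Combine using the Brahmagupta–Fibonacci identity (a² + b²)(c² + d²) = (ac − bd)² + (ad + bc)² = (ac + bd)² + (ad − bc)²:
  149 · 149 = 22201: from (7² + 10²)(7² + 10²), take (7·7 − 10·10, 7·10 + 10·7) = (49 − 100, 70 + 70) = (-51, 140); dropping signs (only squares matter) gives (51, 140); check 51² + 140² = 2601 + 19600 = 22201 ✓.
Step 4: Order so x ≤ y and verify: 51² + 140² = 2601 + 19600 = 22201 = n. ✓

n = 22201 = 51² + 140² (one valid representation with x ≤ y).


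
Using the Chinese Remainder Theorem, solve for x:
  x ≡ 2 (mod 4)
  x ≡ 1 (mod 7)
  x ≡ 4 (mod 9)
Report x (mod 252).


Moduli 4, 7, 9 are pairwise coprime; by CRT there is a unique solution modulo M = 4 · 7 · 9 = 252.
Solve pairwise, accumulating the modulus:
  Start with x ≡ 2 (mod 4).
  Combine with x ≡ 1 (mod 7): since gcd(4, 7) = 1, we get a unique residue mod 28.
    Write x = 2 + 4·t and substitute into x ≡ 1 (mod 7): 4·t ≡ 1 − 2 = -1 (mod 7).
    Reduce coefficients mod 7: 4·t ≡ 6 (mod 7).
    The inverse of 4 mod 7 is 2 (since 4·2 = 8 = 1·7 + 1), so t ≡ 2·6 = 12 ≡ 5 (mod 7).
    Then x = 2 + 4·5 = 22, valid modulo lcm(4, 7) = 28: x ≡ 22 (mod 28).
  Combine with x ≡ 4 (mod 9): since gcd(28, 9) = 1, we get a unique residue mod 252.
    Write x = 22 + 28·t and substitute into x ≡ 4 (mod 9): 28·t ≡ 4 − 22 = -18 (mod 9).
    Reduce coefficients mod 9: 1·t ≡ 0 (mod 9).
    So t ≡ 0 (mod 9).
    Then x = 22 + 28·0 = 22, valid modulo lcm(28, 9) = 252: x ≡ 22 (mod 252).
Verify: 22 mod 4 = 2 ✓, 22 mod 7 = 1 ✓, 22 mod 9 = 4 ✓.

x ≡ 22 (mod 252).


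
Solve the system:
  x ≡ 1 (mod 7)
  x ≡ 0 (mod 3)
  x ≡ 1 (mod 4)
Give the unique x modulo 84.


Moduli 7, 3, 4 are pairwise coprime; by CRT there is a unique solution modulo M = 7 · 3 · 4 = 84.
Solve pairwise, accumulating the modulus:
  Start with x ≡ 1 (mod 7).
  Combine with x ≡ 0 (mod 3): since gcd(7, 3) = 1, we get a unique residue mod 21.
    Write x = 1 + 7·t and substitute into x ≡ 0 (mod 3): 7·t ≡ 0 − 1 = -1 (mod 3).
    Reduce coefficients mod 3: 1·t ≡ 2 (mod 3).
    So t ≡ 2 (mod 3).
    Then x = 1 + 7·2 = 15, valid modulo lcm(7, 3) = 21: x ≡ 15 (mod 21).
  Combine with x ≡ 1 (mod 4): since gcd(21, 4) = 1, we get a unique residue mod 84.
    Write x = 15 + 21·t and substitute into x ≡ 1 (mod 4): 21·t ≡ 1 − 15 = -14 (mod 4).
    Reduce coefficients mod 4: 1·t ≡ 2 (mod 4).
    So t ≡ 2 (mod 4).
    Then x = 15 + 21·2 = 57, valid modulo lcm(21, 4) = 84: x ≡ 57 (mod 84).
Verify: 57 mod 7 = 1 ✓, 57 mod 3 = 0 ✓, 57 mod 4 = 1 ✓.

x ≡ 57 (mod 84).


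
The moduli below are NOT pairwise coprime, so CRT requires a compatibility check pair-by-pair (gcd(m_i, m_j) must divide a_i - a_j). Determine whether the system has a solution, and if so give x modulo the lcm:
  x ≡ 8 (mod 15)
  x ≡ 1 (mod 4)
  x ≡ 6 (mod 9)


Moduli 15, 4, 9 are not pairwise coprime, so CRT works modulo lcm(m_i) when all pairwise compatibility conditions hold.
Pairwise compatibility: gcd(m_i, m_j) must divide a_i - a_j for every pair.
Merge one congruence at a time:
  Start: x ≡ 8 (mod 15).
  Combine with x ≡ 1 (mod 4): gcd(15, 4) = 1; 1 - 8 = -7, which IS divisible by 1, so compatible.
    Write x = 8 + 15·t and substitute into x ≡ 1 (mod 4): 15·t ≡ 1 − 8 = -7 (mod 4).
    Reduce coefficients mod 4: 3·t ≡ 1 (mod 4).
    The inverse of 3 mod 4 is 3 (since 3·3 = 9 = 2·4 + 1), so t ≡ 3·1 = 3 ≡ 3 (mod 4).
    Then x = 8 + 15·3 = 53, valid modulo lcm(15, 4) = 60: x ≡ 53 (mod 60).
  Combine with x ≡ 6 (mod 9): gcd(60, 9) = 3, and 6 - 53 = -47 is NOT divisible by 3.
    ⇒ system is inconsistent (no integer solution).

No solution (the system is inconsistent).


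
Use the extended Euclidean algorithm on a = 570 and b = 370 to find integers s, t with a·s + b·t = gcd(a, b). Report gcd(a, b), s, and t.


Euclidean algorithm on (570, 370) — divide until remainder is 0:
  570 = 1 · 370 + 200
  370 = 1 · 200 + 170
  200 = 1 · 170 + 30
  170 = 5 · 30 + 20
  30 = 1 · 20 + 10
  20 = 2 · 10 + 0
gcd(570, 370) = 10.
Track Bezout coefficients alongside the remainders: start with r₀ = 570 = a·1 + b·0 (s = 1, t = 0) and r₁ = 370 = a·0 + b·1 (s = 0, t = 1); each new remainder r_{k+1} = r_{k-1} − q_k·r_k inherits s_{k+1} = s_{k-1} − q_k·s_k, t_{k+1} = t_{k-1} − q_k·t_k, so r_k = a·s_k + b·t_k at every step:
  q = 1: r = 200, s = 1 − 1·0 = 1, t = 0 − 1·1 = -1  (check: 570·1 + 370·(-1) = 200)
  q = 1: r = 170, s = 0 − 1·1 = -1, t = 1 − 1·(-1) = 2  (check: 570·(-1) + 370·2 = 170)
  q = 1: r = 30, s = 1 − 1·(-1) = 2, t = -1 − 1·2 = -3  (check: 570·2 + 370·(-3) = 30)
  q = 5: r = 20, s = -1 − 5·2 = -11, t = 2 − 5·(-3) = 17  (check: 570·(-11) + 370·17 = 20)
  q = 1: r = 10, s = 2 − 1·(-11) = 13, t = -3 − 1·17 = -20  (check: 570·13 + 370·(-20) = 10)
The row with r = 10 (the gcd) gives the Bezout coefficients s = 13, t = -20.
Result: 570 · (13) + 370 · (-20) = 10.

gcd(570, 370) = 10; s = 13, t = -20 (check: 570·13 + 370·(-20) = 10).


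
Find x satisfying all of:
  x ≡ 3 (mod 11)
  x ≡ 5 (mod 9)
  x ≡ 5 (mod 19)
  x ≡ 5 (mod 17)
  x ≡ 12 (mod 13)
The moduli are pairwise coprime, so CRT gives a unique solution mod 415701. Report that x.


Product of moduli M = 11 · 9 · 19 · 17 · 13 = 415701.
Merge one congruence at a time:
  Start: x ≡ 3 (mod 11).
  Combine with x ≡ 5 (mod 9); new modulus lcm = 99.
    Write x = 3 + 11·t and substitute into x ≡ 5 (mod 9): 11·t ≡ 5 − 3 = 2 (mod 9).
    Reduce coefficients mod 9: 2·t ≡ 2 (mod 9).
    The inverse of 2 mod 9 is 5 (since 2·5 = 10 = 1·9 + 1), so t ≡ 5·2 = 10 ≡ 1 (mod 9).
    Then x = 3 + 11·1 = 14, valid modulo lcm(11, 9) = 99: x ≡ 14 (mod 99).
  Combine with x ≡ 5 (mod 19); new modulus lcm = 1881.
    Write x = 14 + 99·t and substitute into x ≡ 5 (mod 19): 99·t ≡ 5 − 14 = -9 (mod 19).
    Reduce coefficients mod 19: 4·t ≡ 10 (mod 19).
    The inverse of 4 mod 19 is 5 (since 4·5 = 20 = 1·19 + 1), so t ≡ 5·10 = 50 ≡ 12 (mod 19).
    Then x = 14 + 99·12 = 1202, valid modulo lcm(99, 19) = 1881: x ≡ 1202 (mod 1881).
  Combine with x ≡ 5 (mod 17); new modulus lcm = 31977.
    Write x = 1202 + 1881·t and substitute into x ≡ 5 (mod 17): 1881·t ≡ 5 − 1202 = -1197 (mod 17).
    Reduce coefficients mod 17: 11·t ≡ 10 (mod 17).
    The inverse of 11 mod 17 is 14 (since 11·14 = 154 = 9·17 + 1), so t ≡ 14·10 = 140 ≡ 4 (mod 17).
    Then x = 1202 + 1881·4 = 8726, valid modulo lcm(1881, 17) = 31977: x ≡ 8726 (mod 31977).
  Combine with x ≡ 12 (mod 13); new modulus lcm = 415701.
    Write x = 8726 + 31977·t and substitute into x ≡ 12 (mod 13): 31977·t ≡ 12 − 8726 = -8714 (mod 13).
    Reduce coefficients mod 13: 10·t ≡ 9 (mod 13).
    The inverse of 10 mod 13 is 4 (since 10·4 = 40 = 3·13 + 1), so t ≡ 4·9 = 36 ≡ 10 (mod 13).
    Then x = 8726 + 31977·10 = 328496, valid modulo lcm(31977, 13) = 415701: x ≡ 328496 (mod 415701).
Verify against each original: 328496 mod 11 = 3, 328496 mod 9 = 5, 328496 mod 19 = 5, 328496 mod 17 = 5, 328496 mod 13 = 12.

x ≡ 328496 (mod 415701).


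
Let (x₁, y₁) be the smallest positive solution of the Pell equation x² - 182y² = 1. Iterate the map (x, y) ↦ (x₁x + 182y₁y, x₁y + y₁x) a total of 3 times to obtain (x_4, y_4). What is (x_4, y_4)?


Step 1: Find the fundamental solution (x₁, y₁) of x² - 182y² = 1.
  Expand √182 as a continued fraction. a₀ = ⌊√182⌋ = 13; iterate m_{k+1} = d_k·a_k − m_k, d_{k+1} = (182 − m_{k+1}²)/d_k, a_{k+1} = ⌊(a₀ + m_{k+1})/d_{k+1}⌋ (starting m₀ = 0, d₀ = 1), with convergents p_k = a_k·p_{k-1} + p_{k-2}, q_k = a_k·q_{k-1} + q_{k-2} (p₋₁ = 1, q₋₁ = 0):
  k = 0: a₀ = 13; p₀/q₀ = 13/1; p₀² − 182·q₀² = 169 − 182 = -13.
  k = 1: m = 13, d = 13, a = ⌊(13 + 13)/13⌋ = 2; p/q = (2·13 + 1)/(2·1 + 0) = 27/2; p² − 182·q² = 729 − 728 = 1.
  The first convergent with p² − 182·q² = 1 gives the fundamental solution (x₁, y₁) = (27, 2).
Step 2: Apply the recurrence (x_{n+1}, y_{n+1}) = (x₁x_n + 182y₁y_n, x₁y_n + y₁x_n) repeatedly.
  From (x_1, y_1) = (27, 2): x_2 = 27·27 + 182·2·2 = 1457; y_2 = 27·2 + 2·27 = 108.
  From (x_2, y_2) = (1457, 108): x_3 = 27·1457 + 182·2·108 = 78651; y_3 = 27·108 + 2·1457 = 5830.
  From (x_3, y_3) = (78651, 5830): x_4 = 27·78651 + 182·2·5830 = 4245697; y_4 = 27·5830 + 2·78651 = 314712.
Step 3: Verify x_4² - 182·y_4² = 18025943015809 - 18025943015808 = 1 (should be 1). ✓

(x_1, y_1) = (27, 2); (x_4, y_4) = (4245697, 314712).


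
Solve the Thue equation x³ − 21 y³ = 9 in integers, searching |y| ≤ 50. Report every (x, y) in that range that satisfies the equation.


The equation is x³ - 21y³ = 9. For fixed y, x³ = 21·y³ + 9, so a solution requires the RHS to be a perfect cube.
Strategy: iterate y from -50 to 50, compute RHS = 21·y³ + 9, and check whether it is a (positive or negative) perfect cube.
Check small values of y:
  y = 0: RHS = 9 is not a perfect cube.
  y = 1: RHS = 30 is not a perfect cube.
  y = -1: RHS = -12 is not a perfect cube.
  y = 2: RHS = 177 is not a perfect cube.
  y = -2: RHS = -159 is not a perfect cube.
  y = 3: RHS = 576 is not a perfect cube.
  y = -3: RHS = -558 is not a perfect cube.
Continuing the search up to |y| = 50 finds no solutions either.
No (x, y) in the scanned range satisfies the equation.

No integer solutions with |y| ≤ 50.


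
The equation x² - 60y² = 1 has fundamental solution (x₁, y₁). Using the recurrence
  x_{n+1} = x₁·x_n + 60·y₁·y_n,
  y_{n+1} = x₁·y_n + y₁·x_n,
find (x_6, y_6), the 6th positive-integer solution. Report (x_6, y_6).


Step 1: Find the fundamental solution (x₁, y₁) of x² - 60y² = 1.
  Expand √60 as a continued fraction. a₀ = ⌊√60⌋ = 7; iterate m_{k+1} = d_k·a_k − m_k, d_{k+1} = (60 − m_{k+1}²)/d_k, a_{k+1} = ⌊(a₀ + m_{k+1})/d_{k+1}⌋ (starting m₀ = 0, d₀ = 1), with convergents p_k = a_k·p_{k-1} + p_{k-2}, q_k = a_k·q_{k-1} + q_{k-2} (p₋₁ = 1, q₋₁ = 0):
  k = 0: a₀ = 7; p₀/q₀ = 7/1; p₀² − 60·q₀² = 49 − 60 = -11.
  k = 1: m = 7, d = 11, a = ⌊(7 + 7)/11⌋ = 1; p/q = (1·7 + 1)/(1·1 + 0) = 8/1; p² − 60·q² = 64 − 60 = 4.
  k = 2: m = 4, d = 4, a = ⌊(7 + 4)/4⌋ = 2; p/q = (2·8 + 7)/(2·1 + 1) = 23/3; p² − 60·q² = 529 − 540 = -11.
  k = 3: m = 4, d = 11, a = ⌊(7 + 4)/11⌋ = 1; p/q = (1·23 + 8)/(1·3 + 1) = 31/4; p² − 60·q² = 961 − 960 = 1.
  The first convergent with p² − 60·q² = 1 gives the fundamental solution (x₁, y₁) = (31, 4).
Step 2: Apply the recurrence (x_{n+1}, y_{n+1}) = (x₁x_n + 60y₁y_n, x₁y_n + y₁x_n) repeatedly.
  From (x_1, y_1) = (31, 4): x_2 = 31·31 + 60·4·4 = 1921; y_2 = 31·4 + 4·31 = 248.
  From (x_2, y_2) = (1921, 248): x_3 = 31·1921 + 60·4·248 = 119071; y_3 = 31·248 + 4·1921 = 15372.
  From (x_3, y_3) = (119071, 15372): x_4 = 31·119071 + 60·4·15372 = 7380481; y_4 = 31·15372 + 4·119071 = 952816.
  From (x_4, y_4) = (7380481, 952816): x_5 = 31·7380481 + 60·4·952816 = 457470751; y_5 = 31·952816 + 4·7380481 = 59059220.
  From (x_5, y_5) = (457470751, 59059220): x_6 = 31·457470751 + 60·4·59059220 = 28355806081; y_6 = 31·59059220 + 4·457470751 = 3660718824.
Step 3: Verify x_6² - 60·y_6² = 804051738503276578561 - 804051738503276578560 = 1 (should be 1). ✓

(x_1, y_1) = (31, 4); (x_6, y_6) = (28355806081, 3660718824).


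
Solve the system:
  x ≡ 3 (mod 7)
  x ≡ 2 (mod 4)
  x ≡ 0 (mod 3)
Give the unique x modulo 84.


Moduli 7, 4, 3 are pairwise coprime; by CRT there is a unique solution modulo M = 7 · 4 · 3 = 84.
Solve pairwise, accumulating the modulus:
  Start with x ≡ 3 (mod 7).
  Combine with x ≡ 2 (mod 4): since gcd(7, 4) = 1, we get a unique residue mod 28.
    Write x = 3 + 7·t and substitute into x ≡ 2 (mod 4): 7·t ≡ 2 − 3 = -1 (mod 4).
    Reduce coefficients mod 4: 3·t ≡ 3 (mod 4).
    The inverse of 3 mod 4 is 3 (since 3·3 = 9 = 2·4 + 1), so t ≡ 3·3 = 9 ≡ 1 (mod 4).
    Then x = 3 + 7·1 = 10, valid modulo lcm(7, 4) = 28: x ≡ 10 (mod 28).
  Combine with x ≡ 0 (mod 3): since gcd(28, 3) = 1, we get a unique residue mod 84.
    Write x = 10 + 28·t and substitute into x ≡ 0 (mod 3): 28·t ≡ 0 − 10 = -10 (mod 3).
    Reduce coefficients mod 3: 1·t ≡ 2 (mod 3).
    So t ≡ 2 (mod 3).
    Then x = 10 + 28·2 = 66, valid modulo lcm(28, 3) = 84: x ≡ 66 (mod 84).
Verify: 66 mod 7 = 3 ✓, 66 mod 4 = 2 ✓, 66 mod 3 = 0 ✓.

x ≡ 66 (mod 84).


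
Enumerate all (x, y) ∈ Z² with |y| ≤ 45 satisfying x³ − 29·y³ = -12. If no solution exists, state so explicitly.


The equation is x³ - 29y³ = -12. For fixed y, x³ = 29·y³ − 12, so a solution requires the RHS to be a perfect cube.
Strategy: iterate y from -45 to 45, compute RHS = 29·y³ − 12, and check whether it is a (positive or negative) perfect cube.
Check small values of y:
  y = 0: RHS = -12 is not a perfect cube.
  y = 1: RHS = 17 is not a perfect cube.
  y = -1: RHS = -41 is not a perfect cube.
  y = 2: RHS = 220 is not a perfect cube.
  y = -2: RHS = -244 is not a perfect cube.
  y = 3: RHS = 771 is not a perfect cube.
  y = -3: RHS = -795 is not a perfect cube.
Continuing the search up to |y| = 45 finds no solutions either.
No (x, y) in the scanned range satisfies the equation.

No integer solutions with |y| ≤ 45.


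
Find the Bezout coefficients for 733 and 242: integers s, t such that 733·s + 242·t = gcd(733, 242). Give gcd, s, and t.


Euclidean algorithm on (733, 242) — divide until remainder is 0:
  733 = 3 · 242 + 7
  242 = 34 · 7 + 4
  7 = 1 · 4 + 3
  4 = 1 · 3 + 1
  3 = 3 · 1 + 0
gcd(733, 242) = 1.
Track Bezout coefficients alongside the remainders: start with r₀ = 733 = a·1 + b·0 (s = 1, t = 0) and r₁ = 242 = a·0 + b·1 (s = 0, t = 1); each new remainder r_{k+1} = r_{k-1} − q_k·r_k inherits s_{k+1} = s_{k-1} − q_k·s_k, t_{k+1} = t_{k-1} − q_k·t_k, so r_k = a·s_k + b·t_k at every step:
  q = 3: r = 7, s = 1 − 3·0 = 1, t = 0 − 3·1 = -3  (check: 733·1 + 242·(-3) = 7)
  q = 34: r = 4, s = 0 − 34·1 = -34, t = 1 − 34·(-3) = 103  (check: 733·(-34) + 242·103 = 4)
  q = 1: r = 3, s = 1 − 1·(-34) = 35, t = -3 − 1·103 = -106  (check: 733·35 + 242·(-106) = 3)
  q = 1: r = 1, s = -34 − 1·35 = -69, t = 103 − 1·(-106) = 209  (check: 733·(-69) + 242·209 = 1)
The row with r = 1 (the gcd) gives the Bezout coefficients s = -69, t = 209.
Result: 733 · (-69) + 242 · (209) = 1.

gcd(733, 242) = 1; s = -69, t = 209 (check: 733·(-69) + 242·209 = 1).


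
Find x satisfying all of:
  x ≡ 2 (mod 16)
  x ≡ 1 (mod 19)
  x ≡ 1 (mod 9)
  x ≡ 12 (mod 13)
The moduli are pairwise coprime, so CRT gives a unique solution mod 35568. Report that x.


Product of moduli M = 16 · 19 · 9 · 13 = 35568.
Merge one congruence at a time:
  Start: x ≡ 2 (mod 16).
  Combine with x ≡ 1 (mod 19); new modulus lcm = 304.
    Write x = 2 + 16·t and substitute into x ≡ 1 (mod 19): 16·t ≡ 1 − 2 = -1 (mod 19).
    Reduce coefficients mod 19: 16·t ≡ 18 (mod 19).
    The inverse of 16 mod 19 is 6 (since 16·6 = 96 = 5·19 + 1), so t ≡ 6·18 = 108 ≡ 13 (mod 19).
    Then x = 2 + 16·13 = 210, valid modulo lcm(16, 19) = 304: x ≡ 210 (mod 304).
  Combine with x ≡ 1 (mod 9); new modulus lcm = 2736.
    Write x = 210 + 304·t and substitute into x ≡ 1 (mod 9): 304·t ≡ 1 − 210 = -209 (mod 9).
    Reduce coefficients mod 9: 7·t ≡ 7 (mod 9).
    The inverse of 7 mod 9 is 4 (since 7·4 = 28 = 3·9 + 1), so t ≡ 4·7 = 28 ≡ 1 (mod 9).
    Then x = 210 + 304·1 = 514, valid modulo lcm(304, 9) = 2736: x ≡ 514 (mod 2736).
  Combine with x ≡ 12 (mod 13); new modulus lcm = 35568.
    Write x = 514 + 2736·t and substitute into x ≡ 12 (mod 13): 2736·t ≡ 12 − 514 = -502 (mod 13).
    Reduce coefficients mod 13: 6·t ≡ 5 (mod 13).
    The inverse of 6 mod 13 is 11 (since 6·11 = 66 = 5·13 + 1), so t ≡ 11·5 = 55 ≡ 3 (mod 13).
    Then x = 514 + 2736·3 = 8722, valid modulo lcm(2736, 13) = 35568: x ≡ 8722 (mod 35568).
Verify against each original: 8722 mod 16 = 2, 8722 mod 19 = 1, 8722 mod 9 = 1, 8722 mod 13 = 12.

x ≡ 8722 (mod 35568).


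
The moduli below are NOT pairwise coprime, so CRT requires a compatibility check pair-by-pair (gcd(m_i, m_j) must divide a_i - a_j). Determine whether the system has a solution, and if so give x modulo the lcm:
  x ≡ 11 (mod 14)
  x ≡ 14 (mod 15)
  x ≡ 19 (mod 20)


Moduli 14, 15, 20 are not pairwise coprime, so CRT works modulo lcm(m_i) when all pairwise compatibility conditions hold.
Pairwise compatibility: gcd(m_i, m_j) must divide a_i - a_j for every pair.
Merge one congruence at a time:
  Start: x ≡ 11 (mod 14).
  Combine with x ≡ 14 (mod 15): gcd(14, 15) = 1; 14 - 11 = 3, which IS divisible by 1, so compatible.
    Write x = 11 + 14·t and substitute into x ≡ 14 (mod 15): 14·t ≡ 14 − 11 = 3 (mod 15).
    The inverse of 14 mod 15 is 14 (since 14·14 = 196 = 13·15 + 1), so t ≡ 14·3 = 42 ≡ 12 (mod 15).
    Then x = 11 + 14·12 = 179, valid modulo lcm(14, 15) = 210: x ≡ 179 (mod 210).
  Combine with x ≡ 19 (mod 20): gcd(210, 20) = 10; 19 - 179 = -160, which IS divisible by 10, so compatible.
    Write x = 179 + 210·t and substitute into x ≡ 19 (mod 20): 210·t ≡ 19 − 179 = -160 (mod 20).
    Divide the congruence (and modulus) by g = 10: 21·t ≡ -16 (mod 2).
    Reduce coefficients mod 2: 1·t ≡ 0 (mod 2).
    So t ≡ 0 (mod 2).
    Then x = 179 + 210·0 = 179, valid modulo lcm(210, 20) = 420: x ≡ 179 (mod 420).
Verify: 179 mod 14 = 11, 179 mod 15 = 14, 179 mod 20 = 19.

x ≡ 179 (mod 420).


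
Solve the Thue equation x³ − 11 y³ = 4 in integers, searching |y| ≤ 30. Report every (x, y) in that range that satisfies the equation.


The equation is x³ - 11y³ = 4. For fixed y, x³ = 11·y³ + 4, so a solution requires the RHS to be a perfect cube.
Strategy: iterate y from -30 to 30, compute RHS = 11·y³ + 4, and check whether it is a (positive or negative) perfect cube.
Check small values of y:
  y = 0: RHS = 4 is not a perfect cube.
  y = 1: RHS = 15 is not a perfect cube.
  y = -1: RHS = -7 is not a perfect cube.
  y = 2: RHS = 92 is not a perfect cube.
  y = -2: RHS = -84 is not a perfect cube.
  y = 3: RHS = 301 is not a perfect cube.
  y = -3: RHS = -293 is not a perfect cube.
Continuing the search up to |y| = 30 finds no solutions either.
No (x, y) in the scanned range satisfies the equation.

No integer solutions with |y| ≤ 30.


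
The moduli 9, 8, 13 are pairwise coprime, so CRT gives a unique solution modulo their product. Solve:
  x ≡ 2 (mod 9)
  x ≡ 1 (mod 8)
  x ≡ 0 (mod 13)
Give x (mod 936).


Moduli 9, 8, 13 are pairwise coprime; by CRT there is a unique solution modulo M = 9 · 8 · 13 = 936.
Solve pairwise, accumulating the modulus:
  Start with x ≡ 2 (mod 9).
  Combine with x ≡ 1 (mod 8): since gcd(9, 8) = 1, we get a unique residue mod 72.
    Write x = 2 + 9·t and substitute into x ≡ 1 (mod 8): 9·t ≡ 1 − 2 = -1 (mod 8).
    Reduce coefficients mod 8: 1·t ≡ 7 (mod 8).
    So t ≡ 7 (mod 8).
    Then x = 2 + 9·7 = 65, valid modulo lcm(9, 8) = 72: x ≡ 65 (mod 72).
  Combine with x ≡ 0 (mod 13): since gcd(72, 13) = 1, we get a unique residue mod 936.
    Write x = 65 + 72·t and substitute into x ≡ 0 (mod 13): 72·t ≡ 0 − 65 = -65 (mod 13).
    Reduce coefficients mod 13: 7·t ≡ 0 (mod 13).
    The inverse of 7 mod 13 is 2 (since 7·2 = 14 = 1·13 + 1), so t ≡ 2·0 = 0 ≡ 0 (mod 13).
    Then x = 65 + 72·0 = 65, valid modulo lcm(72, 13) = 936: x ≡ 65 (mod 936).
Verify: 65 mod 9 = 2 ✓, 65 mod 8 = 1 ✓, 65 mod 13 = 0 ✓.

x ≡ 65 (mod 936).


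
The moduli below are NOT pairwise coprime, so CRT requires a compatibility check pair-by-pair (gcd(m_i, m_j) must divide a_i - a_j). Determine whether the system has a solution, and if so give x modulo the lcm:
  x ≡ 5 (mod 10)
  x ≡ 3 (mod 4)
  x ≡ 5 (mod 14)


Moduli 10, 4, 14 are not pairwise coprime, so CRT works modulo lcm(m_i) when all pairwise compatibility conditions hold.
Pairwise compatibility: gcd(m_i, m_j) must divide a_i - a_j for every pair.
Merge one congruence at a time:
  Start: x ≡ 5 (mod 10).
  Combine with x ≡ 3 (mod 4): gcd(10, 4) = 2; 3 - 5 = -2, which IS divisible by 2, so compatible.
    Write x = 5 + 10·t and substitute into x ≡ 3 (mod 4): 10·t ≡ 3 − 5 = -2 (mod 4).
    Divide the congruence (and modulus) by g = 2: 5·t ≡ -1 (mod 2).
    Reduce coefficients mod 2: 1·t ≡ 1 (mod 2).
    So t ≡ 1 (mod 2).
    Then x = 5 + 10·1 = 15, valid modulo lcm(10, 4) = 20: x ≡ 15 (mod 20).
  Combine with x ≡ 5 (mod 14): gcd(20, 14) = 2; 5 - 15 = -10, which IS divisible by 2, so compatible.
    Write x = 15 + 20·t and substitute into x ≡ 5 (mod 14): 20·t ≡ 5 − 15 = -10 (mod 14).
    Divide the congruence (and modulus) by g = 2: 10·t ≡ -5 (mod 7).
    Reduce coefficients mod 7: 3·t ≡ 2 (mod 7).
    The inverse of 3 mod 7 is 5 (since 3·5 = 15 = 2·7 + 1), so t ≡ 5·2 = 10 ≡ 3 (mod 7).
    Then x = 15 + 20·3 = 75, valid modulo lcm(20, 14) = 140: x ≡ 75 (mod 140).
Verify: 75 mod 10 = 5, 75 mod 4 = 3, 75 mod 14 = 5.

x ≡ 75 (mod 140).


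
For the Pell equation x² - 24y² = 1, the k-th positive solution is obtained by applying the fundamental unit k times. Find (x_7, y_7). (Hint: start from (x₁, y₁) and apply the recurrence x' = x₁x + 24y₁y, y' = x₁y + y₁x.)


Step 1: Find the fundamental solution (x₁, y₁) of x² - 24y² = 1.
  Expand √24 as a continued fraction. a₀ = ⌊√24⌋ = 4; iterate m_{k+1} = d_k·a_k − m_k, d_{k+1} = (24 − m_{k+1}²)/d_k, a_{k+1} = ⌊(a₀ + m_{k+1})/d_{k+1}⌋ (starting m₀ = 0, d₀ = 1), with convergents p_k = a_k·p_{k-1} + p_{k-2}, q_k = a_k·q_{k-1} + q_{k-2} (p₋₁ = 1, q₋₁ = 0):
  k = 0: a₀ = 4; p₀/q₀ = 4/1; p₀² − 24·q₀² = 16 − 24 = -8.
  k = 1: m = 4, d = 8, a = ⌊(4 + 4)/8⌋ = 1; p/q = (1·4 + 1)/(1·1 + 0) = 5/1; p² − 24·q² = 25 − 24 = 1.
  The first convergent with p² − 24·q² = 1 gives the fundamental solution (x₁, y₁) = (5, 1).
Step 2: Apply the recurrence (x_{n+1}, y_{n+1}) = (x₁x_n + 24y₁y_n, x₁y_n + y₁x_n) repeatedly.
  From (x_1, y_1) = (5, 1): x_2 = 5·5 + 24·1·1 = 49; y_2 = 5·1 + 1·5 = 10.
  From (x_2, y_2) = (49, 10): x_3 = 5·49 + 24·1·10 = 485; y_3 = 5·10 + 1·49 = 99.
  From (x_3, y_3) = (485, 99): x_4 = 5·485 + 24·1·99 = 4801; y_4 = 5·99 + 1·485 = 980.
  From (x_4, y_4) = (4801, 980): x_5 = 5·4801 + 24·1·980 = 47525; y_5 = 5·980 + 1·4801 = 9701.
  From (x_5, y_5) = (47525, 9701): x_6 = 5·47525 + 24·1·9701 = 470449; y_6 = 5·9701 + 1·47525 = 96030.
  From (x_6, y_6) = (470449, 96030): x_7 = 5·470449 + 24·1·96030 = 4656965; y_7 = 5·96030 + 1·470449 = 950599.
Step 3: Verify x_7² - 24·y_7² = 21687323011225 - 21687323011224 = 1 (should be 1). ✓

(x_1, y_1) = (5, 1); (x_7, y_7) = (4656965, 950599).


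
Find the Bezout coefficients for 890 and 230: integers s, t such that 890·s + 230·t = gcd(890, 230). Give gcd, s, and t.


Euclidean algorithm on (890, 230) — divide until remainder is 0:
  890 = 3 · 230 + 200
  230 = 1 · 200 + 30
  200 = 6 · 30 + 20
  30 = 1 · 20 + 10
  20 = 2 · 10 + 0
gcd(890, 230) = 10.
Track Bezout coefficients alongside the remainders: start with r₀ = 890 = a·1 + b·0 (s = 1, t = 0) and r₁ = 230 = a·0 + b·1 (s = 0, t = 1); each new remainder r_{k+1} = r_{k-1} − q_k·r_k inherits s_{k+1} = s_{k-1} − q_k·s_k, t_{k+1} = t_{k-1} − q_k·t_k, so r_k = a·s_k + b·t_k at every step:
  q = 3: r = 200, s = 1 − 3·0 = 1, t = 0 − 3·1 = -3  (check: 890·1 + 230·(-3) = 200)
  q = 1: r = 30, s = 0 − 1·1 = -1, t = 1 − 1·(-3) = 4  (check: 890·(-1) + 230·4 = 30)
  q = 6: r = 20, s = 1 − 6·(-1) = 7, t = -3 − 6·4 = -27  (check: 890·7 + 230·(-27) = 20)
  q = 1: r = 10, s = -1 − 1·7 = -8, t = 4 − 1·(-27) = 31  (check: 890·(-8) + 230·31 = 10)
The row with r = 10 (the gcd) gives the Bezout coefficients s = -8, t = 31.
Result: 890 · (-8) + 230 · (31) = 10.

gcd(890, 230) = 10; s = -8, t = 31 (check: 890·(-8) + 230·31 = 10).


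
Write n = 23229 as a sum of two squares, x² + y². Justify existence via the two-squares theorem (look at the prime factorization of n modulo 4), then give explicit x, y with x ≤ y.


Step 1: Factor n = 23229 = 3^2 · 29 · 89.
Step 2: Check the mod-4 condition on each prime factor: 3 ≡ 3 (mod 4), exponent 2 (must be even); 29 ≡ 1 (mod 4), exponent 1; 89 ≡ 1 (mod 4), exponent 1.
All primes ≡ 3 (mod 4) appear to even exponent (or don't appear), so by the two-squares theorem n IS expressible as a sum of two squares.
Step 3: Build a representation. Group n = k² · m with k = 3 and m = 29 · 89 = 2581 (a product of primes ≡ 1 (mod 4)); a representation of m scales to one of n via (k·x)² + (k·y)² = k²(x² + y²). Each prime p ≡ 1 (mod 4) is itself a sum of two squares; find a² by testing p − a² for a perfect square:
  29: 29 − 1² = 28, 29 − 2² = 25 = 5² ⇒ 29 = 2² + 5².
  89: 89 − 1² = 88, 89 − 2² = 85, 89 − 3² = 80, 89 − 4² = 73, 89 − 5² = 64 = 8² ⇒ 89 = 5² + 8².
  Combine using the Brahmagupta–Fibonacci identity (a² + b²)(c² + d²) = (ac − bd)² + (ad + bc)² = (ac + bd)² + (ad − bc)²:
  29 · 89 = 2581: from (2² + 5²)(5² + 8²), take (2·5 − 5·8, 2·8 + 5·5) = (10 − 40, 16 + 25) = (-30, 41); dropping signs (only squares matter) gives (30, 41); check 30² + 41² = 900 + 1681 = 2581 ✓.
  Scale by k = 3: (3·30, 3·41) = (90, 123).
Step 4: Order so x ≤ y and verify: 90² + 123² = 8100 + 15129 = 23229 = n. ✓

n = 23229 = 90² + 123² (one valid representation with x ≤ y).


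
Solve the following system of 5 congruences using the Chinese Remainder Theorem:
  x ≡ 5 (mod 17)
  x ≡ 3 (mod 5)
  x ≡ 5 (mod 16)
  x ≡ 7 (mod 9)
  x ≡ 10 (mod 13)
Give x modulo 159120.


Product of moduli M = 17 · 5 · 16 · 9 · 13 = 159120.
Merge one congruence at a time:
  Start: x ≡ 5 (mod 17).
  Combine with x ≡ 3 (mod 5); new modulus lcm = 85.
    Write x = 5 + 17·t and substitute into x ≡ 3 (mod 5): 17·t ≡ 3 − 5 = -2 (mod 5).
    Reduce coefficients mod 5: 2·t ≡ 3 (mod 5).
    The inverse of 2 mod 5 is 3 (since 2·3 = 6 = 1·5 + 1), so t ≡ 3·3 = 9 ≡ 4 (mod 5).
    Then x = 5 + 17·4 = 73, valid modulo lcm(17, 5) = 85: x ≡ 73 (mod 85).
  Combine with x ≡ 5 (mod 16); new modulus lcm = 1360.
    Write x = 73 + 85·t and substitute into x ≡ 5 (mod 16): 85·t ≡ 5 − 73 = -68 (mod 16).
    Reduce coefficients mod 16: 5·t ≡ 12 (mod 16).
    The inverse of 5 mod 16 is 13 (since 5·13 = 65 = 4·16 + 1), so t ≡ 13·12 = 156 ≡ 12 (mod 16).
    Then x = 73 + 85·12 = 1093, valid modulo lcm(85, 16) = 1360: x ≡ 1093 (mod 1360).
  Combine with x ≡ 7 (mod 9); new modulus lcm = 12240.
    Write x = 1093 + 1360·t and substitute into x ≡ 7 (mod 9): 1360·t ≡ 7 − 1093 = -1086 (mod 9).
    Reduce coefficients mod 9: 1·t ≡ 3 (mod 9).
    So t ≡ 3 (mod 9).
    Then x = 1093 + 1360·3 = 5173, valid modulo lcm(1360, 9) = 12240: x ≡ 5173 (mod 12240).
  Combine with x ≡ 10 (mod 13); new modulus lcm = 159120.
    Write x = 5173 + 12240·t and substitute into x ≡ 10 (mod 13): 12240·t ≡ 10 − 5173 = -5163 (mod 13).
    Reduce coefficients mod 13: 7·t ≡ 11 (mod 13).
    The inverse of 7 mod 13 is 2 (since 7·2 = 14 = 1·13 + 1), so t ≡ 2·11 = 22 ≡ 9 (mod 13).
    Then x = 5173 + 12240·9 = 115333, valid modulo lcm(12240, 13) = 159120: x ≡ 115333 (mod 159120).
Verify against each original: 115333 mod 17 = 5, 115333 mod 5 = 3, 115333 mod 16 = 5, 115333 mod 9 = 7, 115333 mod 13 = 10.

x ≡ 115333 (mod 159120).


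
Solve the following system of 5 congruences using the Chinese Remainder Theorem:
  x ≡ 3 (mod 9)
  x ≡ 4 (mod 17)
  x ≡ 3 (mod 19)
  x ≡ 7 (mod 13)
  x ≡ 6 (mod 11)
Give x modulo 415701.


Product of moduli M = 9 · 17 · 19 · 13 · 11 = 415701.
Merge one congruence at a time:
  Start: x ≡ 3 (mod 9).
  Combine with x ≡ 4 (mod 17); new modulus lcm = 153.
    Write x = 3 + 9·t and substitute into x ≡ 4 (mod 17): 9·t ≡ 4 − 3 = 1 (mod 17).
    The inverse of 9 mod 17 is 2 (since 9·2 = 18 = 1·17 + 1), so t ≡ 2·1 = 2 ≡ 2 (mod 17).
    Then x = 3 + 9·2 = 21, valid modulo lcm(9, 17) = 153: x ≡ 21 (mod 153).
  Combine with x ≡ 3 (mod 19); new modulus lcm = 2907.
    Write x = 21 + 153·t and substitute into x ≡ 3 (mod 19): 153·t ≡ 3 − 21 = -18 (mod 19).
    Reduce coefficients mod 19: 1·t ≡ 1 (mod 19).
    So t ≡ 1 (mod 19).
    Then x = 21 + 153·1 = 174, valid modulo lcm(153, 19) = 2907: x ≡ 174 (mod 2907).
  Combine with x ≡ 7 (mod 13); new modulus lcm = 37791.
    Write x = 174 + 2907·t and substitute into x ≡ 7 (mod 13): 2907·t ≡ 7 − 174 = -167 (mod 13).
    Reduce coefficients mod 13: 8·t ≡ 2 (mod 13).
    The inverse of 8 mod 13 is 5 (since 8·5 = 40 = 3·13 + 1), so t ≡ 5·2 = 10 ≡ 10 (mod 13).
    Then x = 174 + 2907·10 = 29244, valid modulo lcm(2907, 13) = 37791: x ≡ 29244 (mod 37791).
  Combine with x ≡ 6 (mod 11); new modulus lcm = 415701.
    Write x = 29244 + 37791·t and substitute into x ≡ 6 (mod 11): 37791·t ≡ 6 − 29244 = -29238 (mod 11).
    Reduce coefficients mod 11: 6·t ≡ 0 (mod 11).
    The inverse of 6 mod 11 is 2 (since 6·2 = 12 = 1·11 + 1), so t ≡ 2·0 = 0 ≡ 0 (mod 11).
    Then x = 29244 + 37791·0 = 29244, valid modulo lcm(37791, 11) = 415701: x ≡ 29244 (mod 415701).
Verify against each original: 29244 mod 9 = 3, 29244 mod 17 = 4, 29244 mod 19 = 3, 29244 mod 13 = 7, 29244 mod 11 = 6.

x ≡ 29244 (mod 415701).


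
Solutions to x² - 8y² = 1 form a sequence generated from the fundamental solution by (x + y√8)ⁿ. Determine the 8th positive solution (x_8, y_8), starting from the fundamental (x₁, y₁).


Step 1: Find the fundamental solution (x₁, y₁) of x² - 8y² = 1.
  Expand √8 as a continued fraction. a₀ = ⌊√8⌋ = 2; iterate m_{k+1} = d_k·a_k − m_k, d_{k+1} = (8 − m_{k+1}²)/d_k, a_{k+1} = ⌊(a₀ + m_{k+1})/d_{k+1}⌋ (starting m₀ = 0, d₀ = 1), with convergents p_k = a_k·p_{k-1} + p_{k-2}, q_k = a_k·q_{k-1} + q_{k-2} (p₋₁ = 1, q₋₁ = 0):
  k = 0: a₀ = 2; p₀/q₀ = 2/1; p₀² − 8·q₀² = 4 − 8 = -4.
  k = 1: m = 2, d = 4, a = ⌊(2 + 2)/4⌋ = 1; p/q = (1·2 + 1)/(1·1 + 0) = 3/1; p² − 8·q² = 9 − 8 = 1.
  The first convergent with p² − 8·q² = 1 gives the fundamental solution (x₁, y₁) = (3, 1).
Step 2: Apply the recurrence (x_{n+1}, y_{n+1}) = (x₁x_n + 8y₁y_n, x₁y_n + y₁x_n) repeatedly.
  From (x_1, y_1) = (3, 1): x_2 = 3·3 + 8·1·1 = 17; y_2 = 3·1 + 1·3 = 6.
  From (x_2, y_2) = (17, 6): x_3 = 3·17 + 8·1·6 = 99; y_3 = 3·6 + 1·17 = 35.
  From (x_3, y_3) = (99, 35): x_4 = 3·99 + 8·1·35 = 577; y_4 = 3·35 + 1·99 = 204.
  From (x_4, y_4) = (577, 204): x_5 = 3·577 + 8·1·204 = 3363; y_5 = 3·204 + 1·577 = 1189.
  From (x_5, y_5) = (3363, 1189): x_6 = 3·3363 + 8·1·1189 = 19601; y_6 = 3·1189 + 1·3363 = 6930.
  From (x_6, y_6) = (19601, 6930): x_7 = 3·19601 + 8·1·6930 = 114243; y_7 = 3·6930 + 1·19601 = 40391.
  From (x_7, y_7) = (114243, 40391): x_8 = 3·114243 + 8·1·40391 = 665857; y_8 = 3·40391 + 1·114243 = 235416.
Step 3: Verify x_8² - 8·y_8² = 443365544449 - 443365544448 = 1 (should be 1). ✓

(x_1, y_1) = (3, 1); (x_8, y_8) = (665857, 235416).


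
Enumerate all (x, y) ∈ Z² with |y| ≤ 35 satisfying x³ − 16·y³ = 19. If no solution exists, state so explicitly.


The equation is x³ - 16y³ = 19. For fixed y, x³ = 16·y³ + 19, so a solution requires the RHS to be a perfect cube.
Strategy: iterate y from -35 to 35, compute RHS = 16·y³ + 19, and check whether it is a (positive or negative) perfect cube.
Check small values of y:
  y = 0: RHS = 19 is not a perfect cube.
  y = 1: RHS = 35 is not a perfect cube.
  y = -1: RHS = 3 is not a perfect cube.
  y = 2: RHS = 147 is not a perfect cube.
  y = -2: RHS = -109 is not a perfect cube.
  y = 3: RHS = 451 is not a perfect cube.
  y = -3: RHS = -413 is not a perfect cube.
Continuing the search up to |y| = 35 finds no solutions either.
No (x, y) in the scanned range satisfies the equation.

No integer solutions with |y| ≤ 35.


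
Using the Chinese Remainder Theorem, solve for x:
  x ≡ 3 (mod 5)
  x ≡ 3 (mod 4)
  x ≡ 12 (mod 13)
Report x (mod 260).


Moduli 5, 4, 13 are pairwise coprime; by CRT there is a unique solution modulo M = 5 · 4 · 13 = 260.
Solve pairwise, accumulating the modulus:
  Start with x ≡ 3 (mod 5).
  Combine with x ≡ 3 (mod 4): since gcd(5, 4) = 1, we get a unique residue mod 20.
    Write x = 3 + 5·t and substitute into x ≡ 3 (mod 4): 5·t ≡ 3 − 3 = 0 (mod 4).
    Reduce coefficients mod 4: 1·t ≡ 0 (mod 4).
    So t ≡ 0 (mod 4).
    Then x = 3 + 5·0 = 3, valid modulo lcm(5, 4) = 20: x ≡ 3 (mod 20).
  Combine with x ≡ 12 (mod 13): since gcd(20, 13) = 1, we get a unique residue mod 260.
    Write x = 3 + 20·t and substitute into x ≡ 12 (mod 13): 20·t ≡ 12 − 3 = 9 (mod 13).
    Reduce coefficients mod 13: 7·t ≡ 9 (mod 13).
    The inverse of 7 mod 13 is 2 (since 7·2 = 14 = 1·13 + 1), so t ≡ 2·9 = 18 ≡ 5 (mod 13).
    Then x = 3 + 20·5 = 103, valid modulo lcm(20, 13) = 260: x ≡ 103 (mod 260).
Verify: 103 mod 5 = 3 ✓, 103 mod 4 = 3 ✓, 103 mod 13 = 12 ✓.

x ≡ 103 (mod 260).


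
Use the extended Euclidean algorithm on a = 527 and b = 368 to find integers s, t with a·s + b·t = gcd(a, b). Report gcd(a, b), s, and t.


Euclidean algorithm on (527, 368) — divide until remainder is 0:
  527 = 1 · 368 + 159
  368 = 2 · 159 + 50
  159 = 3 · 50 + 9
  50 = 5 · 9 + 5
  9 = 1 · 5 + 4
  5 = 1 · 4 + 1
  4 = 4 · 1 + 0
gcd(527, 368) = 1.
Track Bezout coefficients alongside the remainders: start with r₀ = 527 = a·1 + b·0 (s = 1, t = 0) and r₁ = 368 = a·0 + b·1 (s = 0, t = 1); each new remainder r_{k+1} = r_{k-1} − q_k·r_k inherits s_{k+1} = s_{k-1} − q_k·s_k, t_{k+1} = t_{k-1} − q_k·t_k, so r_k = a·s_k + b·t_k at every step:
  q = 1: r = 159, s = 1 − 1·0 = 1, t = 0 − 1·1 = -1  (check: 527·1 + 368·(-1) = 159)
  q = 2: r = 50, s = 0 − 2·1 = -2, t = 1 − 2·(-1) = 3  (check: 527·(-2) + 368·3 = 50)
  q = 3: r = 9, s = 1 − 3·(-2) = 7, t = -1 − 3·3 = -10  (check: 527·7 + 368·(-10) = 9)
  q = 5: r = 5, s = -2 − 5·7 = -37, t = 3 − 5·(-10) = 53  (check: 527·(-37) + 368·53 = 5)
  q = 1: r = 4, s = 7 − 1·(-37) = 44, t = -10 − 1·53 = -63  (check: 527·44 + 368·(-63) = 4)
  q = 1: r = 1, s = -37 − 1·44 = -81, t = 53 − 1·(-63) = 116  (check: 527·(-81) + 368·116 = 1)
The row with r = 1 (the gcd) gives the Bezout coefficients s = -81, t = 116.
Result: 527 · (-81) + 368 · (116) = 1.

gcd(527, 368) = 1; s = -81, t = 116 (check: 527·(-81) + 368·116 = 1).


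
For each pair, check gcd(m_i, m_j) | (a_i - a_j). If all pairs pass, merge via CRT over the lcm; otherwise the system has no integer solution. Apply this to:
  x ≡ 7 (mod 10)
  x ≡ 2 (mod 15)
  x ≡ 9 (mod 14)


Moduli 10, 15, 14 are not pairwise coprime, so CRT works modulo lcm(m_i) when all pairwise compatibility conditions hold.
Pairwise compatibility: gcd(m_i, m_j) must divide a_i - a_j for every pair.
Merge one congruence at a time:
  Start: x ≡ 7 (mod 10).
  Combine with x ≡ 2 (mod 15): gcd(10, 15) = 5; 2 - 7 = -5, which IS divisible by 5, so compatible.
    Write x = 7 + 10·t and substitute into x ≡ 2 (mod 15): 10·t ≡ 2 − 7 = -5 (mod 15).
    Divide the congruence (and modulus) by g = 5: 2·t ≡ -1 (mod 3).
    Reduce coefficients mod 3: 2·t ≡ 2 (mod 3).
    The inverse of 2 mod 3 is 2 (since 2·2 = 4 = 1·3 + 1), so t ≡ 2·2 = 4 ≡ 1 (mod 3).
    Then x = 7 + 10·1 = 17, valid modulo lcm(10, 15) = 30: x ≡ 17 (mod 30).
  Combine with x ≡ 9 (mod 14): gcd(30, 14) = 2; 9 - 17 = -8, which IS divisible by 2, so compatible.
    Write x = 17 + 30·t and substitute into x ≡ 9 (mod 14): 30·t ≡ 9 − 17 = -8 (mod 14).
    Divide the congruence (and modulus) by g = 2: 15·t ≡ -4 (mod 7).
    Reduce coefficients mod 7: 1·t ≡ 3 (mod 7).
    So t ≡ 3 (mod 7).
    Then x = 17 + 30·3 = 107, valid modulo lcm(30, 14) = 210: x ≡ 107 (mod 210).
Verify: 107 mod 10 = 7, 107 mod 15 = 2, 107 mod 14 = 9.

x ≡ 107 (mod 210).


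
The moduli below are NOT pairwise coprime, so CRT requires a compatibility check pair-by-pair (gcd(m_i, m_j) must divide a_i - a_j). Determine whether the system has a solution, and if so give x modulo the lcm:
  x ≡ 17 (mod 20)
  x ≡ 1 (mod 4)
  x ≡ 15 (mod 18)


Moduli 20, 4, 18 are not pairwise coprime, so CRT works modulo lcm(m_i) when all pairwise compatibility conditions hold.
Pairwise compatibility: gcd(m_i, m_j) must divide a_i - a_j for every pair.
Merge one congruence at a time:
  Start: x ≡ 17 (mod 20).
  Combine with x ≡ 1 (mod 4): gcd(20, 4) = 4; 1 - 17 = -16, which IS divisible by 4, so compatible.
    Write x = 17 + 20·t and substitute into x ≡ 1 (mod 4): 20·t ≡ 1 − 17 = -16 (mod 4).
    Divide the congruence (and modulus) by g = 4: 5·t ≡ -4 (mod 1).
    Modulo 1 every t works; take t = 0.
    Then x = 17 + 20·0 = 17, valid modulo lcm(20, 4) = 20: x ≡ 17 (mod 20).
  Combine with x ≡ 15 (mod 18): gcd(20, 18) = 2; 15 - 17 = -2, which IS divisible by 2, so compatible.
    Write x = 17 + 20·t and substitute into x ≡ 15 (mod 18): 20·t ≡ 15 − 17 = -2 (mod 18).
    Divide the congruence (and modulus) by g = 2: 10·t ≡ -1 (mod 9).
    Reduce coefficients mod 9: 1·t ≡ 8 (mod 9).
    So t ≡ 8 (mod 9).
    Then x = 17 + 20·8 = 177, valid modulo lcm(20, 18) = 180: x ≡ 177 (mod 180).
Verify: 177 mod 20 = 17, 177 mod 4 = 1, 177 mod 18 = 15.

x ≡ 177 (mod 180).
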